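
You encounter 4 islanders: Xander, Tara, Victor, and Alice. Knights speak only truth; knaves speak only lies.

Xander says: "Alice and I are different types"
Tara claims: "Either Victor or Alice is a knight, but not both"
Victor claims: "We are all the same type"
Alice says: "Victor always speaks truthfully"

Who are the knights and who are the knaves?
Xander is a knight.
Tara is a knave.
Victor is a knave.
Alice is a knave.

Verification:
- Xander (knight) says "Alice and I are different types" - this is TRUE because Xander is a knight and Alice is a knave.
- Tara (knave) says "Either Victor or Alice is a knight, but not both" - this is FALSE (a lie) because Victor is a knave and Alice is a knave.
- Victor (knave) says "We are all the same type" - this is FALSE (a lie) because Xander is a knight and Tara, Victor, and Alice are knaves.
- Alice (knave) says "Victor always speaks truthfully" - this is FALSE (a lie) because Victor is a knave.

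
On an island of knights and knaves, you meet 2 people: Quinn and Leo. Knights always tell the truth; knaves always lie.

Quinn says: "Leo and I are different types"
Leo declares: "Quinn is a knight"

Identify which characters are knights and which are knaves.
Quinn is a knave.
Leo is a knave.

Verification:
- Quinn (knave) says "Leo and I are different types" - this is FALSE (a lie) because Quinn is a knave and Leo is a knave.
- Leo (knave) says "Quinn is a knight" - this is FALSE (a lie) because Quinn is a knave.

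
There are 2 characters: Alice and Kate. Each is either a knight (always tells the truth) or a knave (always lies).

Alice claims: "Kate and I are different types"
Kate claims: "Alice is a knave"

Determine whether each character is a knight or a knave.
Alice is a knight.
Kate is a knave.

Verification:
- Alice (knight) says "Kate and I are different types" - this is TRUE because Alice is a knight and Kate is a knave.
- Kate (knave) says "Alice is a knave" - this is FALSE (a lie) because Alice is a knight.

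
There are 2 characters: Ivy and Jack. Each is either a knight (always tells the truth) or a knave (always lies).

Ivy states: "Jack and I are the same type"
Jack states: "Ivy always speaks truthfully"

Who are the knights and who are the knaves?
Ivy is a knight.
Jack is a knight.

Verification:
- Ivy (knight) says "Jack and I are the same type" - this is TRUE because Ivy is a knight and Jack is a knight.
- Jack (knight) says "Ivy always speaks truthfully" - this is TRUE because Ivy is a knight.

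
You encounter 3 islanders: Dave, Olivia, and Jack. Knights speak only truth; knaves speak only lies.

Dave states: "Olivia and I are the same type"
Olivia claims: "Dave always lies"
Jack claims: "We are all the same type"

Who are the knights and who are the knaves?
Dave is a knave.
Olivia is a knight.
Jack is a knave.

Verification:
- Dave (knave) says "Olivia and I are the same type" - this is FALSE (a lie) because Dave is a knave and Olivia is a knight.
- Olivia (knight) says "Dave always lies" - this is TRUE because Dave is a knave.
- Jack (knave) says "We are all the same type" - this is FALSE (a lie) because Olivia is a knight and Dave and Jack are knaves.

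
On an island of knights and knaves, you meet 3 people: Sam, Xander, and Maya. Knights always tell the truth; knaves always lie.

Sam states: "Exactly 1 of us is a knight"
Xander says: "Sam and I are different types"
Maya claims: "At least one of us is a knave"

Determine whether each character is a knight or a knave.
Sam is a knave.
Xander is a knight.
Maya is a knight.

Verification:
- Sam (knave) says "Exactly 1 of us is a knight" - this is FALSE (a lie) because there are 2 knights.
- Xander (knight) says "Sam and I are different types" - this is TRUE because Xander is a knight and Sam is a knave.
- Maya (knight) says "At least one of us is a knave" - this is TRUE because Sam is a knave.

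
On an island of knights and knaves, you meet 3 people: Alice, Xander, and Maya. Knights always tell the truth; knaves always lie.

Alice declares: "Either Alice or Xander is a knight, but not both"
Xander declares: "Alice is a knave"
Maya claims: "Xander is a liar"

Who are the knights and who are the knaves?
Alice is a knight.
Xander is a knave.
Maya is a knight.

Verification:
- Alice (knight) says "Either Alice or Xander is a knight, but not both" - this is TRUE because Alice is a knight and Xander is a knave.
- Xander (knave) says "Alice is a knave" - this is FALSE (a lie) because Alice is a knight.
- Maya (knight) says "Xander is a liar" - this is TRUE because Xander is a knave.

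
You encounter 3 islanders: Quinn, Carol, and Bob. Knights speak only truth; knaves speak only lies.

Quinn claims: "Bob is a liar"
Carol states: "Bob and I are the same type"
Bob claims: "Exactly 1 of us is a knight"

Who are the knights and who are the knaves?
Quinn is a knave.
Carol is a knave.
Bob is a knight.

Verification:
- Quinn (knave) says "Bob is a liar" - this is FALSE (a lie) because Bob is a knight.
- Carol (knave) says "Bob and I are the same type" - this is FALSE (a lie) because Carol is a knave and Bob is a knight.
- Bob (knight) says "Exactly 1 of us is a knight" - this is TRUE because there are 1 knights.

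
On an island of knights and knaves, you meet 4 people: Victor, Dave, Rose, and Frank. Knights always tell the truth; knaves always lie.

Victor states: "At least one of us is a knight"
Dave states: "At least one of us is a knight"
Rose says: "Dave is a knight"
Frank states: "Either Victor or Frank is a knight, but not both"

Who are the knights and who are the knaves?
Victor is a knave.
Dave is a knave.
Rose is a knave.
Frank is a knave.

Verification:
- Victor (knave) says "At least one of us is a knight" - this is FALSE (a lie) because no one is a knight.
- Dave (knave) says "At least one of us is a knight" - this is FALSE (a lie) because no one is a knight.
- Rose (knave) says "Dave is a knight" - this is FALSE (a lie) because Dave is a knave.
- Frank (knave) says "Either Victor or Frank is a knight, but not both" - this is FALSE (a lie) because Victor is a knave and Frank is a knave.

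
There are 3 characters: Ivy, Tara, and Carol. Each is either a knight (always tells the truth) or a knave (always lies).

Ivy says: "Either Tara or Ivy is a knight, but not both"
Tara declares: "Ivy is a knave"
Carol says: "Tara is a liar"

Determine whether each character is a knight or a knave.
Ivy is a knight.
Tara is a knave.
Carol is a knight.

Verification:
- Ivy (knight) says "Either Tara or Ivy is a knight, but not both" - this is TRUE because Tara is a knave and Ivy is a knight.
- Tara (knave) says "Ivy is a knave" - this is FALSE (a lie) because Ivy is a knight.
- Carol (knight) says "Tara is a liar" - this is TRUE because Tara is a knave.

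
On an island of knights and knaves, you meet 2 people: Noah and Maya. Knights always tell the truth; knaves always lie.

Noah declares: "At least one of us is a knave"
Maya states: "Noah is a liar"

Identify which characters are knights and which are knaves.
Noah is a knight.
Maya is a knave.

Verification:
- Noah (knight) says "At least one of us is a knave" - this is TRUE because Maya is a knave.
- Maya (knave) says "Noah is a liar" - this is FALSE (a lie) because Noah is a knight.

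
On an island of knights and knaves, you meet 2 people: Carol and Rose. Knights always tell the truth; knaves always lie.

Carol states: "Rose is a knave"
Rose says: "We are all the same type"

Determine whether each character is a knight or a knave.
Carol is a knight.
Rose is a knave.

Verification:
- Carol (knight) says "Rose is a knave" - this is TRUE because Rose is a knave.
- Rose (knave) says "We are all the same type" - this is FALSE (a lie) because Carol is a knight and Rose is a knave.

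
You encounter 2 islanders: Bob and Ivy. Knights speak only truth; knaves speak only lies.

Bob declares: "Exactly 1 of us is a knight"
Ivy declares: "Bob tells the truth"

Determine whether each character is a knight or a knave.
Bob is a knave.
Ivy is a knave.

Verification:
- Bob (knave) says "Exactly 1 of us is a knight" - this is FALSE (a lie) because there are 0 knights.
- Ivy (knave) says "Bob tells the truth" - this is FALSE (a lie) because Bob is a knave.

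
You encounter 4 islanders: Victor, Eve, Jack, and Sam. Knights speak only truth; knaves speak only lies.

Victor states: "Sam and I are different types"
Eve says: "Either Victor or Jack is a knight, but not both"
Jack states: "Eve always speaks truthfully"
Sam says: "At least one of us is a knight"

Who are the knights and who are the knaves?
Victor is a knave.
Eve is a knave.
Jack is a knave.
Sam is a knave.

Verification:
- Victor (knave) says "Sam and I are different types" - this is FALSE (a lie) because Victor is a knave and Sam is a knave.
- Eve (knave) says "Either Victor or Jack is a knight, but not both" - this is FALSE (a lie) because Victor is a knave and Jack is a knave.
- Jack (knave) says "Eve always speaks truthfully" - this is FALSE (a lie) because Eve is a knave.
- Sam (knave) says "At least one of us is a knight" - this is FALSE (a lie) because no one is a knight.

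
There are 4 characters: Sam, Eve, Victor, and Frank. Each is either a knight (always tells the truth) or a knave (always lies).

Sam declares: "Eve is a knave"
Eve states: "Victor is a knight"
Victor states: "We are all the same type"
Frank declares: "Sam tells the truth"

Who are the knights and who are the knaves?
Sam is a knight.
Eve is a knave.
Victor is a knave.
Frank is a knight.

Verification:
- Sam (knight) says "Eve is a knave" - this is TRUE because Eve is a knave.
- Eve (knave) says "Victor is a knight" - this is FALSE (a lie) because Victor is a knave.
- Victor (knave) says "We are all the same type" - this is FALSE (a lie) because Sam and Frank are knights and Eve and Victor are knaves.
- Frank (knight) says "Sam tells the truth" - this is TRUE because Sam is a knight.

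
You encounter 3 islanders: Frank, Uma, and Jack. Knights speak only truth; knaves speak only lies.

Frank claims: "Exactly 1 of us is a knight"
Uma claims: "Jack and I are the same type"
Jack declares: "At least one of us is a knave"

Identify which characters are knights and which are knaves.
Frank is a knave.
Uma is a knight.
Jack is a knight.

Verification:
- Frank (knave) says "Exactly 1 of us is a knight" - this is FALSE (a lie) because there are 2 knights.
- Uma (knight) says "Jack and I are the same type" - this is TRUE because Uma is a knight and Jack is a knight.
- Jack (knight) says "At least one of us is a knave" - this is TRUE because Frank is a knave.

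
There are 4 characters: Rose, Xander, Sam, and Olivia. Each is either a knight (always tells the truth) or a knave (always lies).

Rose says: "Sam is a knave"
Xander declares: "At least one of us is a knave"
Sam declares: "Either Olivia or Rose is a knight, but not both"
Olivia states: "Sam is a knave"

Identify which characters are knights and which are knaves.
Rose is a knight.
Xander is a knight.
Sam is a knave.
Olivia is a knight.

Verification:
- Rose (knight) says "Sam is a knave" - this is TRUE because Sam is a knave.
- Xander (knight) says "At least one of us is a knave" - this is TRUE because Sam is a knave.
- Sam (knave) says "Either Olivia or Rose is a knight, but not both" - this is FALSE (a lie) because Olivia is a knight and Rose is a knight.
- Olivia (knight) says "Sam is a knave" - this is TRUE because Sam is a knave.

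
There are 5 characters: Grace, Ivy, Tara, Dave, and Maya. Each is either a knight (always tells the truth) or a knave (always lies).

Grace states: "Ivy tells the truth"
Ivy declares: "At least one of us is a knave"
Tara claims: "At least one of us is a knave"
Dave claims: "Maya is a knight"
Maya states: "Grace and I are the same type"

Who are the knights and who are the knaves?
Grace is a knight.
Ivy is a knight.
Tara is a knight.
Dave is a knave.
Maya is a knave.

Verification:
- Grace (knight) says "Ivy tells the truth" - this is TRUE because Ivy is a knight.
- Ivy (knight) says "At least one of us is a knave" - this is TRUE because Dave and Maya are knaves.
- Tara (knight) says "At least one of us is a knave" - this is TRUE because Dave and Maya are knaves.
- Dave (knave) says "Maya is a knight" - this is FALSE (a lie) because Maya is a knave.
- Maya (knave) says "Grace and I are the same type" - this is FALSE (a lie) because Maya is a knave and Grace is a knight.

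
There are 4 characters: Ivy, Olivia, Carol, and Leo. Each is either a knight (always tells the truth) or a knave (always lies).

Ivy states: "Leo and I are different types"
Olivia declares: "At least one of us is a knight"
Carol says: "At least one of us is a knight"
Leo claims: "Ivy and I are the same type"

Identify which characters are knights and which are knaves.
Ivy is a knight.
Olivia is a knight.
Carol is a knight.
Leo is a knave.

Verification:
- Ivy (knight) says "Leo and I are different types" - this is TRUE because Ivy is a knight and Leo is a knave.
- Olivia (knight) says "At least one of us is a knight" - this is TRUE because Ivy, Olivia, and Carol are knights.
- Carol (knight) says "At least one of us is a knight" - this is TRUE because Ivy, Olivia, and Carol are knights.
- Leo (knave) says "Ivy and I are the same type" - this is FALSE (a lie) because Leo is a knave and Ivy is a knight.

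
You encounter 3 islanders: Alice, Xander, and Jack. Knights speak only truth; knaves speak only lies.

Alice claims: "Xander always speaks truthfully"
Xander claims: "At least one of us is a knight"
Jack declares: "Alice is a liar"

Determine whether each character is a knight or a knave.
Alice is a knight.
Xander is a knight.
Jack is a knave.

Verification:
- Alice (knight) says "Xander always speaks truthfully" - this is TRUE because Xander is a knight.
- Xander (knight) says "At least one of us is a knight" - this is TRUE because Alice and Xander are knights.
- Jack (knave) says "Alice is a liar" - this is FALSE (a lie) because Alice is a knight.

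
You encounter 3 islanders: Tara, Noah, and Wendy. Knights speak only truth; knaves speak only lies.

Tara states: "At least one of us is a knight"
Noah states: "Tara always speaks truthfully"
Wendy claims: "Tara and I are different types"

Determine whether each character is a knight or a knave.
Tara is a knave.
Noah is a knave.
Wendy is a knave.

Verification:
- Tara (knave) says "At least one of us is a knight" - this is FALSE (a lie) because no one is a knight.
- Noah (knave) says "Tara always speaks truthfully" - this is FALSE (a lie) because Tara is a knave.
- Wendy (knave) says "Tara and I are different types" - this is FALSE (a lie) because Wendy is a knave and Tara is a knave.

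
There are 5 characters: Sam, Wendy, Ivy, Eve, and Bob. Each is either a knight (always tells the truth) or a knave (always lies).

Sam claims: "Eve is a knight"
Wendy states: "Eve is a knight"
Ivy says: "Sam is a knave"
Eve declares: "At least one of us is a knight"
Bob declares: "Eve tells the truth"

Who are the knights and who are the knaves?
Sam is a knight.
Wendy is a knight.
Ivy is a knave.
Eve is a knight.
Bob is a knight.

Verification:
- Sam (knight) says "Eve is a knight" - this is TRUE because Eve is a knight.
- Wendy (knight) says "Eve is a knight" - this is TRUE because Eve is a knight.
- Ivy (knave) says "Sam is a knave" - this is FALSE (a lie) because Sam is a knight.
- Eve (knight) says "At least one of us is a knight" - this is TRUE because Sam, Wendy, Eve, and Bob are knights.
- Bob (knight) says "Eve tells the truth" - this is TRUE because Eve is a knight.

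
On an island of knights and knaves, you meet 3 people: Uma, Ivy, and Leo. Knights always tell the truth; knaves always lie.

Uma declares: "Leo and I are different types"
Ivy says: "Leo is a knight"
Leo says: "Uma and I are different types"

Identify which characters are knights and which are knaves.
Uma is a knave.
Ivy is a knave.
Leo is a knave.

Verification:
- Uma (knave) says "Leo and I are different types" - this is FALSE (a lie) because Uma is a knave and Leo is a knave.
- Ivy (knave) says "Leo is a knight" - this is FALSE (a lie) because Leo is a knave.
- Leo (knave) says "Uma and I are different types" - this is FALSE (a lie) because Leo is a knave and Uma is a knave.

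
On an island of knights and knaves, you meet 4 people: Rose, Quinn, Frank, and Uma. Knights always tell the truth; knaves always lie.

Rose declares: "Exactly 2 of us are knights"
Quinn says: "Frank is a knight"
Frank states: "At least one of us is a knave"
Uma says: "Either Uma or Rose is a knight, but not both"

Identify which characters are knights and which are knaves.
Rose is a knave.
Quinn is a knight.
Frank is a knight.
Uma is a knight.

Verification:
- Rose (knave) says "Exactly 2 of us are knights" - this is FALSE (a lie) because there are 3 knights.
- Quinn (knight) says "Frank is a knight" - this is TRUE because Frank is a knight.
- Frank (knight) says "At least one of us is a knave" - this is TRUE because Rose is a knave.
- Uma (knight) says "Either Uma or Rose is a knight, but not both" - this is TRUE because Uma is a knight and Rose is a knave.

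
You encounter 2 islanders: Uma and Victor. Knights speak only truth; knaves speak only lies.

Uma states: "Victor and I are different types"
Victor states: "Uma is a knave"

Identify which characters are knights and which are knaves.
Uma is a knight.
Victor is a knave.

Verification:
- Uma (knight) says "Victor and I are different types" - this is TRUE because Uma is a knight and Victor is a knave.
- Victor (knave) says "Uma is a knave" - this is FALSE (a lie) because Uma is a knight.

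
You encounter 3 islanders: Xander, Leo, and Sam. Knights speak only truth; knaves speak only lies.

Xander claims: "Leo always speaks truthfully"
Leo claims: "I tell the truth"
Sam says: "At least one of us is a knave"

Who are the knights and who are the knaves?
Xander is a knave.
Leo is a knave.
Sam is a knight.

Verification:
- Xander (knave) says "Leo always speaks truthfully" - this is FALSE (a lie) because Leo is a knave.
- Leo (knave) says "I tell the truth" - this is FALSE (a lie) because Leo is a knave.
- Sam (knight) says "At least one of us is a knave" - this is TRUE because Xander and Leo are knaves.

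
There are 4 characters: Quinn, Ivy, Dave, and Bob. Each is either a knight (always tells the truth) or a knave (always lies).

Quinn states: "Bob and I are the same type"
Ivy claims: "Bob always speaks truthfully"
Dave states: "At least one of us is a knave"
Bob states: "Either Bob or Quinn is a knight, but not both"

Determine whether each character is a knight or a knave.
Quinn is a knave.
Ivy is a knight.
Dave is a knight.
Bob is a knight.

Verification:
- Quinn (knave) says "Bob and I are the same type" - this is FALSE (a lie) because Quinn is a knave and Bob is a knight.
- Ivy (knight) says "Bob always speaks truthfully" - this is TRUE because Bob is a knight.
- Dave (knight) says "At least one of us is a knave" - this is TRUE because Quinn is a knave.
- Bob (knight) says "Either Bob or Quinn is a knight, but not both" - this is TRUE because Bob is a knight and Quinn is a knave.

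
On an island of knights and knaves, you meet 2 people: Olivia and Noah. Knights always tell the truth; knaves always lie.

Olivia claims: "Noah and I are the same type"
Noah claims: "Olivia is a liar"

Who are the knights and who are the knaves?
Olivia is a knave.
Noah is a knight.

Verification:
- Olivia (knave) says "Noah and I are the same type" - this is FALSE (a lie) because Olivia is a knave and Noah is a knight.
- Noah (knight) says "Olivia is a liar" - this is TRUE because Olivia is a knave.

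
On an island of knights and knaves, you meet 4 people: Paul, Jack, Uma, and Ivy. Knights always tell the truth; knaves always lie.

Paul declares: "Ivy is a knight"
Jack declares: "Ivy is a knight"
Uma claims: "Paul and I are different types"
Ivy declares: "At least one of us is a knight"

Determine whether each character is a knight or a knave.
Paul is a knave.
Jack is a knave.
Uma is a knave.
Ivy is a knave.

Verification:
- Paul (knave) says "Ivy is a knight" - this is FALSE (a lie) because Ivy is a knave.
- Jack (knave) says "Ivy is a knight" - this is FALSE (a lie) because Ivy is a knave.
- Uma (knave) says "Paul and I are different types" - this is FALSE (a lie) because Uma is a knave and Paul is a knave.
- Ivy (knave) says "At least one of us is a knight" - this is FALSE (a lie) because no one is a knight.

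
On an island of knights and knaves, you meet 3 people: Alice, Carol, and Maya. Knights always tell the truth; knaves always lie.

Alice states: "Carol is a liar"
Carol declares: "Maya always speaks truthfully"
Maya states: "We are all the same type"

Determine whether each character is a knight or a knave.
Alice is a knight.
Carol is a knave.
Maya is a knave.

Verification:
- Alice (knight) says "Carol is a liar" - this is TRUE because Carol is a knave.
- Carol (knave) says "Maya always speaks truthfully" - this is FALSE (a lie) because Maya is a knave.
- Maya (knave) says "We are all the same type" - this is FALSE (a lie) because Alice is a knight and Carol and Maya are knaves.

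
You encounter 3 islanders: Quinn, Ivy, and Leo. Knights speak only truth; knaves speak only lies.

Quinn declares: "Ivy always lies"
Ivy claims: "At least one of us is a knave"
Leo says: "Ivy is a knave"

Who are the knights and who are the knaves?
Quinn is a knave.
Ivy is a knight.
Leo is a knave.

Verification:
- Quinn (knave) says "Ivy always lies" - this is FALSE (a lie) because Ivy is a knight.
- Ivy (knight) says "At least one of us is a knave" - this is TRUE because Quinn and Leo are knaves.
- Leo (knave) says "Ivy is a knave" - this is FALSE (a lie) because Ivy is a knight.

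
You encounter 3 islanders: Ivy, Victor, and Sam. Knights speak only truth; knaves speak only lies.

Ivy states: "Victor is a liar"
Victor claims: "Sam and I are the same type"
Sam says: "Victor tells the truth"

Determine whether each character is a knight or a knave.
Ivy is a knave.
Victor is a knight.
Sam is a knight.

Verification:
- Ivy (knave) says "Victor is a liar" - this is FALSE (a lie) because Victor is a knight.
- Victor (knight) says "Sam and I are the same type" - this is TRUE because Victor is a knight and Sam is a knight.
- Sam (knight) says "Victor tells the truth" - this is TRUE because Victor is a knight.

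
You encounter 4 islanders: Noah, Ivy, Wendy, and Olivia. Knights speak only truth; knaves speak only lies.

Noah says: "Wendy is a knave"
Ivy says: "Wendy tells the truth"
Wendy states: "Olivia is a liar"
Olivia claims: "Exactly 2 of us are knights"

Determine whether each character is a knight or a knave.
Noah is a knight.
Ivy is a knave.
Wendy is a knave.
Olivia is a knight.

Verification:
- Noah (knight) says "Wendy is a knave" - this is TRUE because Wendy is a knave.
- Ivy (knave) says "Wendy tells the truth" - this is FALSE (a lie) because Wendy is a knave.
- Wendy (knave) says "Olivia is a liar" - this is FALSE (a lie) because Olivia is a knight.
- Olivia (knight) says "Exactly 2 of us are knights" - this is TRUE because there are 2 knights.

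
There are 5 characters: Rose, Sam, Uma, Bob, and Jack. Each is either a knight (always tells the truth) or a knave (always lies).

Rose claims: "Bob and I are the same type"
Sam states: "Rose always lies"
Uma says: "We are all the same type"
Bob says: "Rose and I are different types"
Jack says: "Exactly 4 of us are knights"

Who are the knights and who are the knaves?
Rose is a knave.
Sam is a knight.
Uma is a knave.
Bob is a knight.
Jack is a knave.

Verification:
- Rose (knave) says "Bob and I are the same type" - this is FALSE (a lie) because Rose is a knave and Bob is a knight.
- Sam (knight) says "Rose always lies" - this is TRUE because Rose is a knave.
- Uma (knave) says "We are all the same type" - this is FALSE (a lie) because Sam and Bob are knights and Rose, Uma, and Jack are knaves.
- Bob (knight) says "Rose and I are different types" - this is TRUE because Bob is a knight and Rose is a knave.
- Jack (knave) says "Exactly 4 of us are knights" - this is FALSE (a lie) because there are 2 knights.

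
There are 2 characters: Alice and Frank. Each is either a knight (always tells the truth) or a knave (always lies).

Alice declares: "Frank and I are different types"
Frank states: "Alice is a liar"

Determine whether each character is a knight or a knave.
Alice is a knight.
Frank is a knave.

Verification:
- Alice (knight) says "Frank and I are different types" - this is TRUE because Alice is a knight and Frank is a knave.
- Frank (knave) says "Alice is a liar" - this is FALSE (a lie) because Alice is a knight.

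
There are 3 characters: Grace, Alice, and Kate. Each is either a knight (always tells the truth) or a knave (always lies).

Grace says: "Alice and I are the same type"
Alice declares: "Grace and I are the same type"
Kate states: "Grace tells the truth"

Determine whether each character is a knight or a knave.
Grace is a knight.
Alice is a knight.
Kate is a knight.

Verification:
- Grace (knight) says "Alice and I are the same type" - this is TRUE because Grace is a knight and Alice is a knight.
- Alice (knight) says "Grace and I are the same type" - this is TRUE because Alice is a knight and Grace is a knight.
- Kate (knight) says "Grace tells the truth" - this is TRUE because Grace is a knight.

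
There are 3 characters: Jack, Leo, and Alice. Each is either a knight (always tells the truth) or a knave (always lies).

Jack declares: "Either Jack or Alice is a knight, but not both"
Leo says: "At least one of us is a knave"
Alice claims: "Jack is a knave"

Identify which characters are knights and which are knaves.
Jack is a knight.
Leo is a knight.
Alice is a knave.

Verification:
- Jack (knight) says "Either Jack or Alice is a knight, but not both" - this is TRUE because Jack is a knight and Alice is a knave.
- Leo (knight) says "At least one of us is a knave" - this is TRUE because Alice is a knave.
- Alice (knave) says "Jack is a knave" - this is FALSE (a lie) because Jack is a knight.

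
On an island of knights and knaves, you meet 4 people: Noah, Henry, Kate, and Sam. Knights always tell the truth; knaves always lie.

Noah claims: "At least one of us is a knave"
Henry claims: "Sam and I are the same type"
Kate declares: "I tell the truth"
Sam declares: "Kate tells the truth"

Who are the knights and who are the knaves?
Noah is a knight.
Henry is a knave.
Kate is a knight.
Sam is a knight.

Verification:
- Noah (knight) says "At least one of us is a knave" - this is TRUE because Henry is a knave.
- Henry (knave) says "Sam and I are the same type" - this is FALSE (a lie) because Henry is a knave and Sam is a knight.
- Kate (knight) says "I tell the truth" - this is TRUE because Kate is a knight.
- Sam (knight) says "Kate tells the truth" - this is TRUE because Kate is a knight.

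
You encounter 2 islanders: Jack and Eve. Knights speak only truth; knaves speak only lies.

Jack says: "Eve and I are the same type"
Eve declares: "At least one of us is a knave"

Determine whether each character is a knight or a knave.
Jack is a knave.
Eve is a knight.

Verification:
- Jack (knave) says "Eve and I are the same type" - this is FALSE (a lie) because Jack is a knave and Eve is a knight.
- Eve (knight) says "At least one of us is a knave" - this is TRUE because Jack is a knave.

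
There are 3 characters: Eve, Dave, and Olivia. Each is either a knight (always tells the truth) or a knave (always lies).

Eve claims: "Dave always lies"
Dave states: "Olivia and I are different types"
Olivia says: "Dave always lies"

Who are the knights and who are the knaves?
Eve is a knave.
Dave is a knight.
Olivia is a knave.

Verification:
- Eve (knave) says "Dave always lies" - this is FALSE (a lie) because Dave is a knight.
- Dave (knight) says "Olivia and I are different types" - this is TRUE because Dave is a knight and Olivia is a knave.
- Olivia (knave) says "Dave always lies" - this is FALSE (a lie) because Dave is a knight.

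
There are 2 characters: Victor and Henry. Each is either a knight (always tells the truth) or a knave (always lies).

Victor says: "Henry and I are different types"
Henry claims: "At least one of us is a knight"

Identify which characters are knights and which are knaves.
Victor is a knave.
Henry is a knave.

Verification:
- Victor (knave) says "Henry and I are different types" - this is FALSE (a lie) because Victor is a knave and Henry is a knave.
- Henry (knave) says "At least one of us is a knight" - this is FALSE (a lie) because no one is a knight.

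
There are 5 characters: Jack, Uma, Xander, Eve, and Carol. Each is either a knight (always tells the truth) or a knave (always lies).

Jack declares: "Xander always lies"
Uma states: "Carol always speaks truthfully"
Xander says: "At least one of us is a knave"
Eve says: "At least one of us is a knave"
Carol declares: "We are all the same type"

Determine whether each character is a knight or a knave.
Jack is a knave.
Uma is a knave.
Xander is a knight.
Eve is a knight.
Carol is a knave.

Verification:
- Jack (knave) says "Xander always lies" - this is FALSE (a lie) because Xander is a knight.
- Uma (knave) says "Carol always speaks truthfully" - this is FALSE (a lie) because Carol is a knave.
- Xander (knight) says "At least one of us is a knave" - this is TRUE because Jack, Uma, and Carol are knaves.
- Eve (knight) says "At least one of us is a knave" - this is TRUE because Jack, Uma, and Carol are knaves.
- Carol (knave) says "We are all the same type" - this is FALSE (a lie) because Xander and Eve are knights and Jack, Uma, and Carol are knaves.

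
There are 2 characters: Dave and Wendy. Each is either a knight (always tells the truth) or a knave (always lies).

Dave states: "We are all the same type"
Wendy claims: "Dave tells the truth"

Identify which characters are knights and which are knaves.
Dave is a knight.
Wendy is a knight.

Verification:
- Dave (knight) says "We are all the same type" - this is TRUE because Dave and Wendy are knights.
- Wendy (knight) says "Dave tells the truth" - this is TRUE because Dave is a knight.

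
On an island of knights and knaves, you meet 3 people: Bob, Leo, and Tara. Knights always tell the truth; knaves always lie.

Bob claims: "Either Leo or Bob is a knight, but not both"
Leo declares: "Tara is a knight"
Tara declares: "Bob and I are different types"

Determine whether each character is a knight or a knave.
Bob is a knave.
Leo is a knave.
Tara is a knave.

Verification:
- Bob (knave) says "Either Leo or Bob is a knight, but not both" - this is FALSE (a lie) because Leo is a knave and Bob is a knave.
- Leo (knave) says "Tara is a knight" - this is FALSE (a lie) because Tara is a knave.
- Tara (knave) says "Bob and I are different types" - this is FALSE (a lie) because Tara is a knave and Bob is a knave.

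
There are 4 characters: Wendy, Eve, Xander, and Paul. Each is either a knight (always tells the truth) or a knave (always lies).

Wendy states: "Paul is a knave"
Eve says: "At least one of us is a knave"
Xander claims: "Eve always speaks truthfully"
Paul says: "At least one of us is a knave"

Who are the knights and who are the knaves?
Wendy is a knave.
Eve is a knight.
Xander is a knight.
Paul is a knight.

Verification:
- Wendy (knave) says "Paul is a knave" - this is FALSE (a lie) because Paul is a knight.
- Eve (knight) says "At least one of us is a knave" - this is TRUE because Wendy is a knave.
- Xander (knight) says "Eve always speaks truthfully" - this is TRUE because Eve is a knight.
- Paul (knight) says "At least one of us is a knave" - this is TRUE because Wendy is a knave.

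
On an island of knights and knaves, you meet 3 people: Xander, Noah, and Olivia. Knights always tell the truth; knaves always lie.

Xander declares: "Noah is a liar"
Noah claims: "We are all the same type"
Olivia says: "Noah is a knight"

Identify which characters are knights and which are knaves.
Xander is a knight.
Noah is a knave.
Olivia is a knave.

Verification:
- Xander (knight) says "Noah is a liar" - this is TRUE because Noah is a knave.
- Noah (knave) says "We are all the same type" - this is FALSE (a lie) because Xander is a knight and Noah and Olivia are knaves.
- Olivia (knave) says "Noah is a knight" - this is FALSE (a lie) because Noah is a knave.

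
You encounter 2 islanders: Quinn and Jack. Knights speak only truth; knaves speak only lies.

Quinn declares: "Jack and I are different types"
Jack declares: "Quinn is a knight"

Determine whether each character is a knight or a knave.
Quinn is a knave.
Jack is a knave.

Verification:
- Quinn (knave) says "Jack and I are different types" - this is FALSE (a lie) because Quinn is a knave and Jack is a knave.
- Jack (knave) says "Quinn is a knight" - this is FALSE (a lie) because Quinn is a knave.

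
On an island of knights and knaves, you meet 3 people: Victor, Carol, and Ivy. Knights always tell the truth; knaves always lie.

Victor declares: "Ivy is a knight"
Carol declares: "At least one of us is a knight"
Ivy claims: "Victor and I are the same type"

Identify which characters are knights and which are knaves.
Victor is a knight.
Carol is a knight.
Ivy is a knight.

Verification:
- Victor (knight) says "Ivy is a knight" - this is TRUE because Ivy is a knight.
- Carol (knight) says "At least one of us is a knight" - this is TRUE because Victor, Carol, and Ivy are knights.
- Ivy (knight) says "Victor and I are the same type" - this is TRUE because Ivy is a knight and Victor is a knight.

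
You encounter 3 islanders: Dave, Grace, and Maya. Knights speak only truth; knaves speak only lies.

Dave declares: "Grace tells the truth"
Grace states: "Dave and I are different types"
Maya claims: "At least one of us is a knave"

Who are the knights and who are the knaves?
Dave is a knave.
Grace is a knave.
Maya is a knight.

Verification:
- Dave (knave) says "Grace tells the truth" - this is FALSE (a lie) because Grace is a knave.
- Grace (knave) says "Dave and I are different types" - this is FALSE (a lie) because Grace is a knave and Dave is a knave.
- Maya (knight) says "At least one of us is a knave" - this is TRUE because Dave and Grace are knaves.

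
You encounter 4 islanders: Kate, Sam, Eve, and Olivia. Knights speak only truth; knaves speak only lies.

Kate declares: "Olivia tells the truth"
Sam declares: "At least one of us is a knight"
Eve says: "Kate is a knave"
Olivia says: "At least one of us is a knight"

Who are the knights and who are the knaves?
Kate is a knight.
Sam is a knight.
Eve is a knave.
Olivia is a knight.

Verification:
- Kate (knight) says "Olivia tells the truth" - this is TRUE because Olivia is a knight.
- Sam (knight) says "At least one of us is a knight" - this is TRUE because Kate, Sam, and Olivia are knights.
- Eve (knave) says "Kate is a knave" - this is FALSE (a lie) because Kate is a knight.
- Olivia (knight) says "At least one of us is a knight" - this is TRUE because Kate, Sam, and Olivia are knights.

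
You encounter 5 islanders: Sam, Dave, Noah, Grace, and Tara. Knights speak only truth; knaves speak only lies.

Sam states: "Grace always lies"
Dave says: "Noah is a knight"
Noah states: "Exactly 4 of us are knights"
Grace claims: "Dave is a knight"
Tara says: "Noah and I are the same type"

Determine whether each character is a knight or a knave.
Sam is a knave.
Dave is a knight.
Noah is a knight.
Grace is a knight.
Tara is a knight.

Verification:
- Sam (knave) says "Grace always lies" - this is FALSE (a lie) because Grace is a knight.
- Dave (knight) says "Noah is a knight" - this is TRUE because Noah is a knight.
- Noah (knight) says "Exactly 4 of us are knights" - this is TRUE because there are 4 knights.
- Grace (knight) says "Dave is a knight" - this is TRUE because Dave is a knight.
- Tara (knight) says "Noah and I are the same type" - this is TRUE because Tara is a knight and Noah is a knight.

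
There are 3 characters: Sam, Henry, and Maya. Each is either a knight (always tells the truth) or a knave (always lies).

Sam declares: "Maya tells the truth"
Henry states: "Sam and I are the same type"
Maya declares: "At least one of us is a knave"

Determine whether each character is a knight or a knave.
Sam is a knight.
Henry is a knave.
Maya is a knight.

Verification:
- Sam (knight) says "Maya tells the truth" - this is TRUE because Maya is a knight.
- Henry (knave) says "Sam and I are the same type" - this is FALSE (a lie) because Henry is a knave and Sam is a knight.
- Maya (knight) says "At least one of us is a knave" - this is TRUE because Henry is a knave.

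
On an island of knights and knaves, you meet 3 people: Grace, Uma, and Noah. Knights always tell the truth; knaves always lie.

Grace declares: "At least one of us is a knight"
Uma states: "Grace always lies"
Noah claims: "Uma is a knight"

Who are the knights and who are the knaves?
Grace is a knight.
Uma is a knave.
Noah is a knave.

Verification:
- Grace (knight) says "At least one of us is a knight" - this is TRUE because Grace is a knight.
- Uma (knave) says "Grace always lies" - this is FALSE (a lie) because Grace is a knight.
- Noah (knave) says "Uma is a knight" - this is FALSE (a lie) because Uma is a knave.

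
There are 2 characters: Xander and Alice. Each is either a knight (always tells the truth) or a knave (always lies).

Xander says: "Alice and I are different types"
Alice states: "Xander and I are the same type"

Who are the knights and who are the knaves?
Xander is a knight.
Alice is a knave.

Verification:
- Xander (knight) says "Alice and I are different types" - this is TRUE because Xander is a knight and Alice is a knave.
- Alice (knave) says "Xander and I are the same type" - this is FALSE (a lie) because Alice is a knave and Xander is a knight.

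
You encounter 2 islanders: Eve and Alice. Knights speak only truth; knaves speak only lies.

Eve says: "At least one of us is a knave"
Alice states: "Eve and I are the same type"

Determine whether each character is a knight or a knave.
Eve is a knight.
Alice is a knave.

Verification:
- Eve (knight) says "At least one of us is a knave" - this is TRUE because Alice is a knave.
- Alice (knave) says "Eve and I are the same type" - this is FALSE (a lie) because Alice is a knave and Eve is a knight.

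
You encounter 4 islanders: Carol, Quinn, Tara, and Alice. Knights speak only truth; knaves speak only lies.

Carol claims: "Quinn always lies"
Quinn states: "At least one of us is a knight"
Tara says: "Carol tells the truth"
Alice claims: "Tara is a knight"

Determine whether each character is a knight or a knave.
Carol is a knave.
Quinn is a knight.
Tara is a knave.
Alice is a knave.

Verification:
- Carol (knave) says "Quinn always lies" - this is FALSE (a lie) because Quinn is a knight.
- Quinn (knight) says "At least one of us is a knight" - this is TRUE because Quinn is a knight.
- Tara (knave) says "Carol tells the truth" - this is FALSE (a lie) because Carol is a knave.
- Alice (knave) says "Tara is a knight" - this is FALSE (a lie) because Tara is a knave.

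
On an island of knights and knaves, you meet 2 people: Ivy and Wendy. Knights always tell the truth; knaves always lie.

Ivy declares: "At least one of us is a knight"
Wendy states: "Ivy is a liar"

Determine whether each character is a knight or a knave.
Ivy is a knight.
Wendy is a knave.

Verification:
- Ivy (knight) says "At least one of us is a knight" - this is TRUE because Ivy is a knight.
- Wendy (knave) says "Ivy is a liar" - this is FALSE (a lie) because Ivy is a knight.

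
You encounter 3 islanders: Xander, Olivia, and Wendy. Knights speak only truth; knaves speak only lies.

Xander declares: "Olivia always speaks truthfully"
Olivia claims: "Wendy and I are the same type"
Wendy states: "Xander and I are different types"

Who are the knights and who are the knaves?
Xander is a knave.
Olivia is a knave.
Wendy is a knight.

Verification:
- Xander (knave) says "Olivia always speaks truthfully" - this is FALSE (a lie) because Olivia is a knave.
- Olivia (knave) says "Wendy and I are the same type" - this is FALSE (a lie) because Olivia is a knave and Wendy is a knight.
- Wendy (knight) says "Xander and I are different types" - this is TRUE because Wendy is a knight and Xander is a knave.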